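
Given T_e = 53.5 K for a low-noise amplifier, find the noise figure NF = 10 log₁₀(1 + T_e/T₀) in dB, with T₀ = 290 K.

0.735 dB

F = 1 + T_e/T₀ = 1 + 53.5/290 = 1.18448
NF = 10 log₁₀(1.18448) = 0.735 dB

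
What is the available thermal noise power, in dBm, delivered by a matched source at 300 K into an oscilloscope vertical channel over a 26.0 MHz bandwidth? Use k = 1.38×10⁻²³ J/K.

P_n = kTB = 1.38×10⁻²³ × 300 × 2.60×10⁷ = 1.08×10⁻¹³ W
In dBm: 10 log₁₀(1.08×10⁻¹³ / 10⁻³) = −99.7 dBm

−99.7 dBm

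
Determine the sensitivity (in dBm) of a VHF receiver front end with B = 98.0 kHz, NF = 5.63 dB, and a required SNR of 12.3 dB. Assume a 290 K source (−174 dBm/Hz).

−106.2 dBm

Sensitivity = −174 + 10 log₁₀(B) + NF + SNR_min
= −174 + 49.91 + 5.63 + 12.3
= −106.16 dBm → −106.2 dBm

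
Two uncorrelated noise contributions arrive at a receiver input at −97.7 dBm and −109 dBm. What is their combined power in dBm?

Convert to linear, add, convert back:
P₁ = 1.70×10⁻¹³ W, P₂ = 1.26×10⁻¹⁴ W
P_tot = 1.82×10⁻¹³ W → 10 log₁₀(P_tot / 10⁻³) = −97.4 dBm

−97.4 dBm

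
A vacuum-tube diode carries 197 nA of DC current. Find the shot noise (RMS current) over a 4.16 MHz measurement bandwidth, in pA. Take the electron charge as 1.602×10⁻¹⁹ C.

I_n = √(2qI·B)
2qI·B = 2 × 1.602×10⁻¹⁹ × 1.97×10⁻⁷ × 4.16×10⁶ = 2.63×10⁻¹⁹ A²
I_n = √(2.63×10⁻¹⁹) = 5.12×10⁻¹⁰ A = 512 pA

512 pA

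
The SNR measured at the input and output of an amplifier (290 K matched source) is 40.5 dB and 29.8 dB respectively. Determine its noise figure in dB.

NF (dB) = SNR_in(dB) − SNR_out(dB) when the source is at T₀
NF = 40.5 − 29.8 = 10.7 dB

10.7 dB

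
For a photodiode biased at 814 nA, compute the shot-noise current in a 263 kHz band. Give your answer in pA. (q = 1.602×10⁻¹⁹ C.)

I_n = √(2qI·B)
2qI·B = 2 × 1.602×10⁻¹⁹ × 8.14×10⁻⁷ × 2.63×10⁵ = 6.86×10⁻²⁰ A²
I_n = √(6.86×10⁻²⁰) = 2.62×10⁻¹⁰ A = 262 pA

262 pA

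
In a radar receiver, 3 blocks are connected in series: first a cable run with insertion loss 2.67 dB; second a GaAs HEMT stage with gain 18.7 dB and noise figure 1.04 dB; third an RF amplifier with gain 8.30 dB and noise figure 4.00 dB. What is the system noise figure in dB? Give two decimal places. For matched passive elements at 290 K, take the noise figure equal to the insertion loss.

Convert to linear (a loss of L dB is a gain of −L dB): F_i = 10^(NF_i/10), G_i = 10^(G_i,dB/10)
  Stage 1: F_1 = 10^(2.67/10) = 1.849, G_1 = 10^(−2.67/10) = 0.5408
  Stage 2: F_2 = 10^(1.04/10) = 1.271, G_2 = 10^(18.7/10) = 74.13
  Stage 3: F_3 = 10^(4.00/10) = 2.512, G_3 = 10^(8.30/10) = 6.761
Friis cascade:
  F = 1.849 + (1.271 − 1)/0.5408 + (2.512 − 1)/40.09 = 2.387
NF = 10 log₁₀(2.387) = 3.78 dB

3.78 dB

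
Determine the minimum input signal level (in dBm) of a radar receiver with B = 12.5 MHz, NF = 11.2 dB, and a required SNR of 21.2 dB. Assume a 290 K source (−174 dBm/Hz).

−70.6 dBm

Sensitivity = −174 + 10 log₁₀(B) + NF + SNR_min
= −174 + 70.97 + 11.2 + 21.2
= −70.63 dBm → −70.6 dBm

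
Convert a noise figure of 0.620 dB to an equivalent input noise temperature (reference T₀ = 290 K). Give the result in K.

F = 10^(0.620/10) = 1.15345
T_e = (F − 1)·T₀ = (1.15345 − 1) × 290 = 44.5 K

44.5 K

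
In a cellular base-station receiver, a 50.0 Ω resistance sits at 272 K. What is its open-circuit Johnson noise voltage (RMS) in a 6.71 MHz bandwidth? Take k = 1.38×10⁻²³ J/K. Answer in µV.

V_n = √(4kTRB)
4kTRB = 4 × 1.38×10⁻²³ × 272 × 5.00×10¹ × 6.71×10⁶ = 5.04×10⁻¹² V²
V_n = √(5.04×10⁻¹²) = 2.24×10⁻⁶ V = 2.24 µV

2.24 µV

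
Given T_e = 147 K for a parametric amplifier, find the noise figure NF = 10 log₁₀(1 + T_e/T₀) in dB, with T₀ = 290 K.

1.78 dB

F = 1 + T_e/T₀ = 1 + 147/290 = 1.5069
NF = 10 log₁₀(1.5069) = 1.78 dB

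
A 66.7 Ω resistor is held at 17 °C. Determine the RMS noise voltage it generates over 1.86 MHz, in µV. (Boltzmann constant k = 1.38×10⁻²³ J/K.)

T = 17 °C + 273.15 = 290.15 K
V_n = √(4kTRB)
4kTRB = 4 × 1.38×10⁻²³ × 290.15 × 6.67×10¹ × 1.86×10⁶ = 1.99×10⁻¹² V²
V_n = √(1.99×10⁻¹²) = 1.41×10⁻⁶ V = 1.41 µV

1.41 µV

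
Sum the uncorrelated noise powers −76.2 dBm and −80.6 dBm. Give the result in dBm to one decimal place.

−74.9 dBm

Convert to linear, add, convert back:
P₁ = 2.40×10⁻¹¹ W, P₂ = 8.71×10⁻¹² W
P_tot = 3.27×10⁻¹¹ W → 10 log₁₀(P_tot / 10⁻³) = −74.9 dBm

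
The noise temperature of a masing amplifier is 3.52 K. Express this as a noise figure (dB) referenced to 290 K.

0.052 dB

F = 1 + T_e/T₀ = 1 + 3.52/290 = 1.01214
NF = 10 log₁₀(1.01214) = 0.052 dB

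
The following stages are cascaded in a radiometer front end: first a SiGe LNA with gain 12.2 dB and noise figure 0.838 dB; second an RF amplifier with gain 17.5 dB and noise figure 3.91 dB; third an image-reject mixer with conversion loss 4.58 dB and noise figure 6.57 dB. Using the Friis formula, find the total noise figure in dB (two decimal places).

Convert to linear (a loss of L dB is a gain of −L dB): F_i = 10^(NF_i/10), G_i = 10^(G_i,dB/10)
  Stage 1: F_1 = 10^(0.838/10) = 1.213, G_1 = 10^(12.2/10) = 16.60
  Stage 2: F_2 = 10^(3.91/10) = 2.460, G_2 = 10^(17.5/10) = 56.23
  Stage 3: F_3 = 10^(6.57/10) = 4.539, G_3 = 10^(−4.58/10) = 0.3483
Friis cascade:
  F = 1.213 + (2.460 − 1)/16.60 + (4.539 − 1)/933.3 = 1.305
NF = 10 log₁₀(1.305) = 1.15 dB

1.15 dB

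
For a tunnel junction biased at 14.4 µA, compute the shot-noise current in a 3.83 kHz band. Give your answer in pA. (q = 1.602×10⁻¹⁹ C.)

I_n = √(2qI·B)
2qI·B = 2 × 1.602×10⁻¹⁹ × 1.44×10⁻⁵ × 3.83×10³ = 1.77×10⁻²⁰ A²
I_n = √(1.77×10⁻²⁰) = 1.33×10⁻¹⁰ A = 133 pA

133 pA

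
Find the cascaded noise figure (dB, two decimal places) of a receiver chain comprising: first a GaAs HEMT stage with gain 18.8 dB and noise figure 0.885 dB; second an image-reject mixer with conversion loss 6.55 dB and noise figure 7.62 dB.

1.10 dB

Convert to linear (a loss of L dB is a gain of −L dB): F_i = 10^(NF_i/10), G_i = 10^(G_i,dB/10)
  Stage 1: F_1 = 10^(0.885/10) = 1.226, G_1 = 10^(18.8/10) = 75.86
  Stage 2: F_2 = 10^(7.62/10) = 5.781, G_2 = 10^(−6.55/10) = 0.2213
Friis cascade:
  F = 1.226 + (5.781 − 1)/75.86 = 1.289
NF = 10 log₁₀(1.289) = 1.10 dB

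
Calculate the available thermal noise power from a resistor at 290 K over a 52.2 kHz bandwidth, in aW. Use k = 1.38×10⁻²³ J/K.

209 aW

P_n = kTB = 1.38×10⁻²³ × 290 × 5.22×10⁴ = 2.09×10⁻¹⁶ W = 209 aW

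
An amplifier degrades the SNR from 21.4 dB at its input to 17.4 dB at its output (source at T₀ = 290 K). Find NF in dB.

4.0 dB

NF (dB) = SNR_in(dB) − SNR_out(dB) when the source is at T₀
NF = 21.4 − 17.4 = 4.0 dB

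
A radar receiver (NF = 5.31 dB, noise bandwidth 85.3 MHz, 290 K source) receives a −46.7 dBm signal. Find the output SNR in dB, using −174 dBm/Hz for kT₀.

42.7 dB

Noise floor: N = −174 + 10 log₁₀(B) + NF
10 log₁₀(8.53×10⁷) = 79.31 dB
N = −174 + 79.31 + 5.31 = −89.38 dBm
SNR = P_sig − N = −46.7 − (−89.38) = 42.68 dB → 42.7 dB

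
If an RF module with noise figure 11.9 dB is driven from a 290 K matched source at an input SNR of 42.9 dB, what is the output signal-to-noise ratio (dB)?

31.0 dB

By definition F = SNR_in/SNR_out, so in dB: SNR_out = SNR_in − NF
SNR_out = 42.9 − 11.9 = 31.0 dB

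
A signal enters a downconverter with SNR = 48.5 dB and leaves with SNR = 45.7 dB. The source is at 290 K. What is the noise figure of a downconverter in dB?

NF (dB) = SNR_in(dB) − SNR_out(dB) when the source is at T₀
NF = 48.5 − 45.7 = 2.8 dB

2.8 dB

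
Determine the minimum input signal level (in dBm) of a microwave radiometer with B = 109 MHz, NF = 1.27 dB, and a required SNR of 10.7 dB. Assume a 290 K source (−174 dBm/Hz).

Sensitivity = −174 + 10 log₁₀(B) + NF + SNR_min
= −174 + 80.37 + 1.27 + 10.7
= −81.66 dBm → −81.7 dBm

−81.7 dBm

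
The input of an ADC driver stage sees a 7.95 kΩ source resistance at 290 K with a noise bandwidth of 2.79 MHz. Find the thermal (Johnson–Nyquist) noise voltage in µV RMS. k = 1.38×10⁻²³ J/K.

V_n = √(4kTRB)
4kTRB = 4 × 1.38×10⁻²³ × 290 × 7.95×10³ × 2.79×10⁶ = 3.55×10⁻¹⁰ V²
V_n = √(3.55×10⁻¹⁰) = 1.88×10⁻⁵ V = 18.8 µV

18.8 µV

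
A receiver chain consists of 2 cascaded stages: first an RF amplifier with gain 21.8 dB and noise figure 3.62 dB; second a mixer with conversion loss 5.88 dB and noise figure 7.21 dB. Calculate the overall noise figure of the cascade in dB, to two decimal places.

3.67 dB

Convert to linear (a loss of L dB is a gain of −L dB): F_i = 10^(NF_i/10), G_i = 10^(G_i,dB/10)
  Stage 1: F_1 = 10^(3.62/10) = 2.301, G_1 = 10^(21.8/10) = 151.4
  Stage 2: F_2 = 10^(7.21/10) = 5.260, G_2 = 10^(−5.88/10) = 0.2582
Friis cascade:
  F = 2.301 + (5.260 − 1)/151.4 = 2.330
NF = 10 log₁₀(2.330) = 3.67 dB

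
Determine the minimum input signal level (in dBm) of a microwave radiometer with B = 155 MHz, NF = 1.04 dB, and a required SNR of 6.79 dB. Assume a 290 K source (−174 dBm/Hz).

Sensitivity = −174 + 10 log₁₀(B) + NF + SNR_min
= −174 + 81.9 + 1.04 + 6.79
= −84.27 dBm → −84.3 dBm

−84.3 dBm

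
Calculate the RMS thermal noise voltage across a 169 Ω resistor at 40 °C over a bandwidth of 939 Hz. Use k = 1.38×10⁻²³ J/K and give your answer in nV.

52.4 nV

T = 40 °C + 273.15 = 313.15 K
V_n = √(4kTRB)
4kTRB = 4 × 1.38×10⁻²³ × 313.15 × 1.69×10² × 9.39×10² = 2.74×10⁻¹⁵ V²
V_n = √(2.74×10⁻¹⁵) = 5.24×10⁻⁸ V = 52.4 nV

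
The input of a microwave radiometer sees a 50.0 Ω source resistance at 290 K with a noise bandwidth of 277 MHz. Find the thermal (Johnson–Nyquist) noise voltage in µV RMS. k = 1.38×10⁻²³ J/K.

V_n = √(4kTRB)
4kTRB = 4 × 1.38×10⁻²³ × 290 × 5.00×10¹ × 2.77×10⁸ = 2.22×10⁻¹⁰ V²
V_n = √(2.22×10⁻¹⁰) = 1.49×10⁻⁵ V = 14.9 µV

14.9 µV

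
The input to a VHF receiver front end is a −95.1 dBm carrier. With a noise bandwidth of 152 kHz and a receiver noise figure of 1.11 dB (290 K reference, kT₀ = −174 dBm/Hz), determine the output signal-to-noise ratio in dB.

Noise floor: N = −174 + 10 log₁₀(B) + NF
10 log₁₀(1.52×10⁵) = 51.82 dB
N = −174 + 51.82 + 1.11 = −121.07 dBm
SNR = P_sig − N = −95.1 − (−121.07) = 25.97 dB → 26.0 dB

26.0 dB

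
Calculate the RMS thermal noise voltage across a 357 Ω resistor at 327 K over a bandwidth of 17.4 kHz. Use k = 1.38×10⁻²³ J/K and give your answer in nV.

335 nV

V_n = √(4kTRB)
4kTRB = 4 × 1.38×10⁻²³ × 327 × 3.57×10² × 1.74×10⁴ = 1.12×10⁻¹³ V²
V_n = √(1.12×10⁻¹³) = 3.35×10⁻⁷ V = 335 nV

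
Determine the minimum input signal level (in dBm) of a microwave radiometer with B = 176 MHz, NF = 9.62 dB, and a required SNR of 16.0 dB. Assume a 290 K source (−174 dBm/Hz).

−65.9 dBm

Sensitivity = −174 + 10 log₁₀(B) + NF + SNR_min
= −174 + 82.46 + 9.62 + 16.0
= −65.92 dBm → −65.9 dBm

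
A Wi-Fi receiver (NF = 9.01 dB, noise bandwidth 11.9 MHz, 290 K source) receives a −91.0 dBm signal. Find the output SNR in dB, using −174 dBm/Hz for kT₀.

3.2 dB

Noise floor: N = −174 + 10 log₁₀(B) + NF
10 log₁₀(1.19×10⁷) = 70.76 dB
N = −174 + 70.76 + 9.01 = −94.23 dBm
SNR = P_sig − N = −91.0 − (−94.23) = 3.23 dB → 3.2 dB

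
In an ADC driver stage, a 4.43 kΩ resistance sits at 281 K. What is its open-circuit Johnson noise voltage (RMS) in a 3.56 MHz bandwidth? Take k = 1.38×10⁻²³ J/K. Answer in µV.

15.6 µV

V_n = √(4kTRB)
4kTRB = 4 × 1.38×10⁻²³ × 281 × 4.43×10³ × 3.56×10⁶ = 2.45×10⁻¹⁰ V²
V_n = √(2.45×10⁻¹⁰) = 1.56×10⁻⁵ V = 15.6 µV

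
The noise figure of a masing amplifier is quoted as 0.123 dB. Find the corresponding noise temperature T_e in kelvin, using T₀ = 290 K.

F = 10^(0.123/10) = 1.02873
T_e = (F − 1)·T₀ = (1.02873 − 1) × 290 = 8.33 K

8.33 K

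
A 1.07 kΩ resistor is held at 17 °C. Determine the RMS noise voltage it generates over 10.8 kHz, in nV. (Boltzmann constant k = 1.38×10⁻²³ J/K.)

T = 17 °C + 273.15 = 290.15 K
V_n = √(4kTRB)
4kTRB = 4 × 1.38×10⁻²³ × 290.15 × 1.07×10³ × 1.08×10⁴ = 1.85×10⁻¹³ V²
V_n = √(1.85×10⁻¹³) = 4.30×10⁻⁷ V = 430 nV

430 nV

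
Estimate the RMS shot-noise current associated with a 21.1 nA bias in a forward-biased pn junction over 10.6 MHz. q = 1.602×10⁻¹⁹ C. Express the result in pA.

268 pA

I_n = √(2qI·B)
2qI·B = 2 × 1.602×10⁻¹⁹ × 2.11×10⁻⁸ × 1.06×10⁷ = 7.17×10⁻²⁰ A²
I_n = √(7.17×10⁻²⁰) = 2.68×10⁻¹⁰ A = 268 pA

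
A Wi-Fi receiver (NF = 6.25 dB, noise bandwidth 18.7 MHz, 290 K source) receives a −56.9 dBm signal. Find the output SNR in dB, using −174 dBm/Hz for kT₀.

Noise floor: N = −174 + 10 log₁₀(B) + NF
10 log₁₀(1.87×10⁷) = 72.72 dB
N = −174 + 72.72 + 6.25 = −95.03 dBm
SNR = P_sig − N = −56.9 − (−95.03) = 38.13 dB → 38.1 dB

38.1 dB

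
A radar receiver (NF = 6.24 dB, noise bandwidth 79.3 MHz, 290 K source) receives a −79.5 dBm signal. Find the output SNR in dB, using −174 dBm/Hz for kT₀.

Noise floor: N = −174 + 10 log₁₀(B) + NF
10 log₁₀(7.93×10⁷) = 78.99 dB
N = −174 + 78.99 + 6.24 = −88.77 dBm
SNR = P_sig − N = −79.5 − (−88.77) = 9.27 dB → 9.3 dB

9.3 dB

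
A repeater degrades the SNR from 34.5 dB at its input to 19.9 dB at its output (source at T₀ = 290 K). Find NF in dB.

14.6 dB

NF (dB) = SNR_in(dB) − SNR_out(dB) when the source is at T₀
NF = 34.5 − 19.9 = 14.6 dB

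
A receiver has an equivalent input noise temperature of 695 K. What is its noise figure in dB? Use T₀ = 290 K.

F = 1 + T_e/T₀ = 1 + 695/290 = 3.39655
NF = 10 log₁₀(3.39655) = 5.31 dB

5.31 dB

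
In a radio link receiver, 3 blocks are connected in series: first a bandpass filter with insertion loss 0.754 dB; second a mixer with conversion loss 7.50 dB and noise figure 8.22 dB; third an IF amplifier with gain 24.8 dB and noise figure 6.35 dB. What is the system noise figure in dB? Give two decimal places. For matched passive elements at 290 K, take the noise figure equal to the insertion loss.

14.78 dB

Convert to linear (a loss of L dB is a gain of −L dB): F_i = 10^(NF_i/10), G_i = 10^(G_i,dB/10)
  Stage 1: F_1 = 10^(0.754/10) = 1.190, G_1 = 10^(−0.754/10) = 0.8406
  Stage 2: F_2 = 10^(8.22/10) = 6.637, G_2 = 10^(−7.50/10) = 0.1778
  Stage 3: F_3 = 10^(6.35/10) = 4.315, G_3 = 10^(24.8/10) = 302.0
Friis cascade:
  F = 1.190 + (6.637 − 1)/0.8406 + (4.315 − 1)/0.1495 = 30.07
NF = 10 log₁₀(30.07) = 14.78 dB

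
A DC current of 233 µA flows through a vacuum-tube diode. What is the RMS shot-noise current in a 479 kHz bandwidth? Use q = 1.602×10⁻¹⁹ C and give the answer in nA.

5.98 nA

I_n = √(2qI·B)
2qI·B = 2 × 1.602×10⁻¹⁹ × 2.33×10⁻⁴ × 4.79×10⁵ = 3.58×10⁻¹⁷ A²
I_n = √(3.58×10⁻¹⁷) = 5.98×10⁻⁹ A = 5.98 nA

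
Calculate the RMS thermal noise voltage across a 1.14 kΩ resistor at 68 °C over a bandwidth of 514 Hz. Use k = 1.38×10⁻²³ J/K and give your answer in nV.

T = 68 °C + 273.15 = 341.15 K
V_n = √(4kTRB)
4kTRB = 4 × 1.38×10⁻²³ × 341.15 × 1.14×10³ × 5.14×10² = 1.10×10⁻¹⁴ V²
V_n = √(1.10×10⁻¹⁴) = 1.05×10⁻⁷ V = 105 nV

105 nV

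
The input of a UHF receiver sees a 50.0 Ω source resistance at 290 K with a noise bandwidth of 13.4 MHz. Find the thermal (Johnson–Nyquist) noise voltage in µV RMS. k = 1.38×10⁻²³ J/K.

3.27 µV

V_n = √(4kTRB)
4kTRB = 4 × 1.38×10⁻²³ × 290 × 5.00×10¹ × 1.34×10⁷ = 1.07×10⁻¹¹ V²
V_n = √(1.07×10⁻¹¹) = 3.27×10⁻⁶ V = 3.27 µV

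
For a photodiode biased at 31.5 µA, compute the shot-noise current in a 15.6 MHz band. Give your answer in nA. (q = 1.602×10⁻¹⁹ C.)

12.5 nA

I_n = √(2qI·B)
2qI·B = 2 × 1.602×10⁻¹⁹ × 3.15×10⁻⁵ × 1.56×10⁷ = 1.57×10⁻¹⁶ A²
I_n = √(1.57×10⁻¹⁶) = 1.25×10⁻⁸ A = 12.5 nA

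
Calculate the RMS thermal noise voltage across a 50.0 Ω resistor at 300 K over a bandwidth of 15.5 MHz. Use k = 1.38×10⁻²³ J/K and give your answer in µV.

3.58 µV

V_n = √(4kTRB)
4kTRB = 4 × 1.38×10⁻²³ × 300 × 5.00×10¹ × 1.55×10⁷ = 1.28×10⁻¹¹ V²
V_n = √(1.28×10⁻¹¹) = 3.58×10⁻⁶ V = 3.58 µV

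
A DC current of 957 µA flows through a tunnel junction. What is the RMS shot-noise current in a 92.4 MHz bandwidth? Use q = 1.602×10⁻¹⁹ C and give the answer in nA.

I_n = √(2qI·B)
2qI·B = 2 × 1.602×10⁻¹⁹ × 9.57×10⁻⁴ × 9.24×10⁷ = 2.83×10⁻¹⁴ A²
I_n = √(2.83×10⁻¹⁴) = 1.68×10⁻⁷ A = 168 nA

168 nA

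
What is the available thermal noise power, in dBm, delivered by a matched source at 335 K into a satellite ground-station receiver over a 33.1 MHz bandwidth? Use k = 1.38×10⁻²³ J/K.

−98.2 dBm

P_n = kTB = 1.38×10⁻²³ × 335 × 3.31×10⁷ = 1.53×10⁻¹³ W
In dBm: 10 log₁₀(1.53×10⁻¹³ / 10⁻³) = −98.2 dBm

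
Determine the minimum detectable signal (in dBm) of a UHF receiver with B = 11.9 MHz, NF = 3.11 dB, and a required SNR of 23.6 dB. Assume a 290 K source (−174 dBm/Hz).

−76.5 dBm

Sensitivity = −174 + 10 log₁₀(B) + NF + SNR_min
= −174 + 70.76 + 3.11 + 23.6
= −76.53 dBm → −76.5 dBm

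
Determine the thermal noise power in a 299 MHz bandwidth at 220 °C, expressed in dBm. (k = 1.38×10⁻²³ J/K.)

T = 220 °C + 273.15 = 493.15 K
P_n = kTB = 1.38×10⁻²³ × 493.15 × 2.99×10⁸ = 2.03×10⁻¹² W
In dBm: 10 log₁₀(2.03×10⁻¹² / 10⁻³) = −86.9 dBm

−86.9 dBm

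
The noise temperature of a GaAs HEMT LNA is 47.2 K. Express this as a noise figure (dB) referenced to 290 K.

0.655 dB

F = 1 + T_e/T₀ = 1 + 47.2/290 = 1.16276
NF = 10 log₁₀(1.16276) = 0.655 dB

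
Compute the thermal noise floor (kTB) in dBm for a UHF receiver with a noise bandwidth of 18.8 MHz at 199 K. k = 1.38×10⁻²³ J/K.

P_n = kTB = 1.38×10⁻²³ × 199 × 1.88×10⁷ = 5.16×10⁻¹⁴ W
In dBm: 10 log₁₀(5.16×10⁻¹⁴ / 10⁻³) = −102.9 dBm

−102.9 dBm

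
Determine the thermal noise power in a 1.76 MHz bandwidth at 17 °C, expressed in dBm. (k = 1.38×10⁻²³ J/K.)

−111.5 dBm

T = 17 °C + 273.15 = 290.15 K
P_n = kTB = 1.38×10⁻²³ × 290.15 × 1.76×10⁶ = 7.05×10⁻¹⁵ W
In dBm: 10 log₁₀(7.05×10⁻¹⁵ / 10⁻³) = −111.5 dBm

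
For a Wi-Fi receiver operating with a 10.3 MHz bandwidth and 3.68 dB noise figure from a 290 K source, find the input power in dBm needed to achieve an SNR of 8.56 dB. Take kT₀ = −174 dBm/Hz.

Sensitivity = −174 + 10 log₁₀(B) + NF + SNR_min
= −174 + 70.13 + 3.68 + 8.56
= −91.63 dBm → −91.6 dBm

−91.6 dBm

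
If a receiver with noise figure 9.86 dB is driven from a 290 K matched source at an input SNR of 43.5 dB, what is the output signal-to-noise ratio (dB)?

33.64 dB

By definition F = SNR_in/SNR_out, so in dB: SNR_out = SNR_in − NF
SNR_out = 43.5 − 9.86 = 33.64 dB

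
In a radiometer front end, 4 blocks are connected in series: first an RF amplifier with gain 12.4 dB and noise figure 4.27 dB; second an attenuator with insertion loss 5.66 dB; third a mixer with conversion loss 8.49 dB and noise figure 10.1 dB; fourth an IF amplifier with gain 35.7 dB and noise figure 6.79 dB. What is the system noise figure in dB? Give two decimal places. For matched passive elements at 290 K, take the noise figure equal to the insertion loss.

Convert to linear (a loss of L dB is a gain of −L dB): F_i = 10^(NF_i/10), G_i = 10^(G_i,dB/10)
  Stage 1: F_1 = 10^(4.27/10) = 2.673, G_1 = 10^(12.4/10) = 17.38
  Stage 2: F_2 = 10^(5.66/10) = 3.681, G_2 = 10^(−5.66/10) = 0.2716
  Stage 3: F_3 = 10^(10.1/10) = 10.23, G_3 = 10^(−8.49/10) = 0.1416
  Stage 4: F_4 = 10^(6.79/10) = 4.775, G_4 = 10^(35.7/10) = 3715
Friis cascade:
  F = 2.673 + (3.681 − 1)/17.38 + (10.23 − 1)/4.721 + (4.775 − 1)/0.6683 = 10.43
NF = 10 log₁₀(10.43) = 10.18 dB

10.18 dB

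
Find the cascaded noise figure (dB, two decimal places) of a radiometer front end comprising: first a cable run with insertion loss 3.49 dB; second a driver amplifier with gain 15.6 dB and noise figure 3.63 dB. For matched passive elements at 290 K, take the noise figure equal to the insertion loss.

7.12 dB

Convert to linear (a loss of L dB is a gain of −L dB): F_i = 10^(NF_i/10), G_i = 10^(G_i,dB/10)
  Stage 1: F_1 = 10^(3.49/10) = 2.234, G_1 = 10^(−3.49/10) = 0.4477
  Stage 2: F_2 = 10^(3.63/10) = 2.307, G_2 = 10^(15.6/10) = 36.31
Friis cascade:
  F = 2.234 + (2.307 − 1)/0.4477 = 5.152
NF = 10 log₁₀(5.152) = 7.12 dB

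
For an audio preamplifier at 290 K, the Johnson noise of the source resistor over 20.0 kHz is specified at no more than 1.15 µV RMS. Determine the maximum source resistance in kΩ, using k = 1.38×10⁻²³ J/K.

Johnson–Nyquist: V_n = √(4kTRB) ⇒ R = V_n² / (4kTB)
4kTB = 4 × 1.38×10⁻²³ × 290 × 2.00×10⁴ = 3.20×10⁻¹⁶
R = (1.15×10⁻⁶)² / 3.20×10⁻¹⁶ = 4.13×10³ Ω = 4.13 kΩ

4.13 kΩ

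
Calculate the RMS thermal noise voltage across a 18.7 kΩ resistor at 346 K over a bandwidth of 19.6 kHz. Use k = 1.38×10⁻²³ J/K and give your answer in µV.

V_n = √(4kTRB)
4kTRB = 4 × 1.38×10⁻²³ × 346 × 1.87×10⁴ × 1.96×10⁴ = 7.00×10⁻¹² V²
V_n = √(7.00×10⁻¹²) = 2.65×10⁻⁶ V = 2.65 µV

2.65 µV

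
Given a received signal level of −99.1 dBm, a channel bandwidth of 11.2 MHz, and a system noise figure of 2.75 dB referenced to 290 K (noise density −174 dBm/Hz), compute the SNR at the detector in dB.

Noise floor: N = −174 + 10 log₁₀(B) + NF
10 log₁₀(1.12×10⁷) = 70.49 dB
N = −174 + 70.49 + 2.75 = −100.76 dBm
SNR = P_sig − N = −99.1 − (−100.76) = 1.66 dB → 1.7 dB

1.7 dB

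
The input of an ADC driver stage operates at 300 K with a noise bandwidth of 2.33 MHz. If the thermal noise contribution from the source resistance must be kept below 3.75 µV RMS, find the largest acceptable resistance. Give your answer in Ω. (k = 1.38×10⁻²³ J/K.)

364 Ω

Johnson–Nyquist: V_n = √(4kTRB) ⇒ R = V_n² / (4kTB)
4kTB = 4 × 1.38×10⁻²³ × 300 × 2.33×10⁶ = 3.86×10⁻¹⁴
R = (3.75×10⁻⁶)² / 3.86×10⁻¹⁴ = 3.64×10² Ω = 364 Ω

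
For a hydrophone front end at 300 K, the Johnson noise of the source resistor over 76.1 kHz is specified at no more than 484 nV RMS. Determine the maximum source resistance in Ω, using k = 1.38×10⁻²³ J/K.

186 Ω

Johnson–Nyquist: V_n = √(4kTRB) ⇒ R = V_n² / (4kTB)
4kTB = 4 × 1.38×10⁻²³ × 300 × 7.61×10⁴ = 1.26×10⁻¹⁵
R = (4.84×10⁻⁷)² / 1.26×10⁻¹⁵ = 1.86×10² Ω = 186 Ω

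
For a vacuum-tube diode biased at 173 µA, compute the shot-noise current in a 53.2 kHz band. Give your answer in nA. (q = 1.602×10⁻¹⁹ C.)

1.72 nA

I_n = √(2qI·B)
2qI·B = 2 × 1.602×10⁻¹⁹ × 1.73×10⁻⁴ × 5.32×10⁴ = 2.95×10⁻¹⁸ A²
I_n = √(2.95×10⁻¹⁸) = 1.72×10⁻⁹ A = 1.72 nA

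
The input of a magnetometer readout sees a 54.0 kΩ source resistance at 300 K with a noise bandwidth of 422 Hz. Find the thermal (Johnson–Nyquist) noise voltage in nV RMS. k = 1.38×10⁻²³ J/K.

614 nV

V_n = √(4kTRB)
4kTRB = 4 × 1.38×10⁻²³ × 300 × 5.40×10⁴ × 4.22×10² = 3.77×10⁻¹³ V²
V_n = √(3.77×10⁻¹³) = 6.14×10⁻⁷ V = 614 nV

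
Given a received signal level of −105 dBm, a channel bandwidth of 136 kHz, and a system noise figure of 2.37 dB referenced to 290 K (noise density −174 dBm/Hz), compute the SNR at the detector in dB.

15.3 dB

Noise floor: N = −174 + 10 log₁₀(B) + NF
10 log₁₀(1.36×10⁵) = 51.34 dB
N = −174 + 51.34 + 2.37 = −120.29 dBm
SNR = P_sig − N = −105 − (−120.29) = 15.29 dB → 15.3 dB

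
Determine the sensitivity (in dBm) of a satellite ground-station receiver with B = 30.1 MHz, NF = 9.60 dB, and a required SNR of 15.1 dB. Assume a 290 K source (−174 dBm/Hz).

Sensitivity = −174 + 10 log₁₀(B) + NF + SNR_min
= −174 + 74.79 + 9.60 + 15.1
= −74.51 dBm → −74.5 dBm

−74.5 dBm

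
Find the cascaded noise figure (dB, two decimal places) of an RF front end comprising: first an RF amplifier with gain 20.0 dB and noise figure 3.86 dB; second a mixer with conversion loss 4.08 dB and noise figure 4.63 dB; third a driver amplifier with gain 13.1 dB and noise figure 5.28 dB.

4.00 dB

Convert to linear (a loss of L dB is a gain of −L dB): F_i = 10^(NF_i/10), G_i = 10^(G_i,dB/10)
  Stage 1: F_1 = 10^(3.86/10) = 2.432, G_1 = 10^(20.0/10) = 100.0
  Stage 2: F_2 = 10^(4.63/10) = 2.904, G_2 = 10^(−4.08/10) = 0.3908
  Stage 3: F_3 = 10^(5.28/10) = 3.373, G_3 = 10^(13.1/10) = 20.42
Friis cascade:
  F = 2.432 + (2.904 − 1)/100.0 + (3.373 − 1)/39.08 = 2.512
NF = 10 log₁₀(2.512) = 4.00 dB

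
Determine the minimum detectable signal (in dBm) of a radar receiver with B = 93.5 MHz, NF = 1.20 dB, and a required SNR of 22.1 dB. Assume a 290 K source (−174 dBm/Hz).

−71.0 dBm

Sensitivity = −174 + 10 log₁₀(B) + NF + SNR_min
= −174 + 79.71 + 1.20 + 22.1
= −70.99 dBm → −71.0 dBm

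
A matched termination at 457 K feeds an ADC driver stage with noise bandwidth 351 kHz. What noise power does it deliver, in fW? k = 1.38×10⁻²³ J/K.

P_n = kTB = 1.38×10⁻²³ × 457 × 3.51×10⁵ = 2.21×10⁻¹⁵ W = 2.21 fW

2.21 fW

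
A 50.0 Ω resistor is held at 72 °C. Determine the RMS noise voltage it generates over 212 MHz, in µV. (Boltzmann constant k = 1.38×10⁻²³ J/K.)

14.2 µV

T = 72 °C + 273.15 = 345.15 K
V_n = √(4kTRB)
4kTRB = 4 × 1.38×10⁻²³ × 345.15 × 5.00×10¹ × 2.12×10⁸ = 2.02×10⁻¹⁰ V²
V_n = √(2.02×10⁻¹⁰) = 1.42×10⁻⁵ V = 14.2 µV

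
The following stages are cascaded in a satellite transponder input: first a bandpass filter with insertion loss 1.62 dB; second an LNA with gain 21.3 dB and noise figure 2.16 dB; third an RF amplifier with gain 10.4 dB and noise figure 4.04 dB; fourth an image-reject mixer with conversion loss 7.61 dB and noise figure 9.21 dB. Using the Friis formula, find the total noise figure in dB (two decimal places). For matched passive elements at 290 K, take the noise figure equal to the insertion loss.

Convert to linear (a loss of L dB is a gain of −L dB): F_i = 10^(NF_i/10), G_i = 10^(G_i,dB/10)
  Stage 1: F_1 = 10^(1.62/10) = 1.452, G_1 = 10^(−1.62/10) = 0.6887
  Stage 2: F_2 = 10^(2.16/10) = 1.644, G_2 = 10^(21.3/10) = 134.9
  Stage 3: F_3 = 10^(4.04/10) = 2.535, G_3 = 10^(10.4/10) = 10.96
  Stage 4: F_4 = 10^(9.21/10) = 8.337, G_4 = 10^(−7.61/10) = 0.1734
Friis cascade:
  F = 1.452 + (1.644 − 1)/0.6887 + (2.535 − 1)/92.90 + (8.337 − 1)/1019 = 2.412
NF = 10 log₁₀(2.412) = 3.82 dB

3.82 dB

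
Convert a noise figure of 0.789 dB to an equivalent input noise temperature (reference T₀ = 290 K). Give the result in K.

57.8 K

F = 10^(0.789/10) = 1.19922
T_e = (F − 1)·T₀ = (1.19922 − 1) × 290 = 57.8 K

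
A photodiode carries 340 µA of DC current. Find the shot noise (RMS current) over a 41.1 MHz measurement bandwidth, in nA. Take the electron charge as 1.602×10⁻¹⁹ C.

66.9 nA

I_n = √(2qI·B)
2qI·B = 2 × 1.602×10⁻¹⁹ × 3.40×10⁻⁴ × 4.11×10⁷ = 4.48×10⁻¹⁵ A²
I_n = √(4.48×10⁻¹⁵) = 6.69×10⁻⁸ A = 66.9 nA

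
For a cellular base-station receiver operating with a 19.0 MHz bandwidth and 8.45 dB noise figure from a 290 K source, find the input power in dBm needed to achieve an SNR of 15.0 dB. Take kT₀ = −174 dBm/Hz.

−77.8 dBm

Sensitivity = −174 + 10 log₁₀(B) + NF + SNR_min
= −174 + 72.79 + 8.45 + 15.0
= −77.76 dBm → −77.8 dBm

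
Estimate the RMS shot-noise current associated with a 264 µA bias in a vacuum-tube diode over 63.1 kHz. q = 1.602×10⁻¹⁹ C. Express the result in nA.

2.31 nA

I_n = √(2qI·B)
2qI·B = 2 × 1.602×10⁻¹⁹ × 2.64×10⁻⁴ × 6.31×10⁴ = 5.34×10⁻¹⁸ A²
I_n = √(5.34×10⁻¹⁸) = 2.31×10⁻⁹ A = 2.31 nA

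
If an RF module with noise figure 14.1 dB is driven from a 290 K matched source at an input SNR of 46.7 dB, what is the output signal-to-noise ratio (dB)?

32.6 dB

By definition F = SNR_in/SNR_out, so in dB: SNR_out = SNR_in − NF
SNR_out = 46.7 − 14.1 = 32.6 dB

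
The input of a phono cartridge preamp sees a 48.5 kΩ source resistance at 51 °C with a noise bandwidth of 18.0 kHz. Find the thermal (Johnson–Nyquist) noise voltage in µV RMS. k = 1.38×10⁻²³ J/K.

T = 51 °C + 273.15 = 324.15 K
V_n = √(4kTRB)
4kTRB = 4 × 1.38×10⁻²³ × 324.15 × 4.85×10⁴ × 1.80×10⁴ = 1.56×10⁻¹¹ V²
V_n = √(1.56×10⁻¹¹) = 3.95×10⁻⁶ V = 3.95 µV

3.95 µV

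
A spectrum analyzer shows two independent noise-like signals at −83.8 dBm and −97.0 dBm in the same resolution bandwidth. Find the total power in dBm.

Convert to linear, add, convert back:
P₁ = 4.17×10⁻¹² W, P₂ = 2.00×10⁻¹³ W
P_tot = 4.37×10⁻¹² W → 10 log₁₀(P_tot / 10⁻³) = −83.6 dBm

−83.6 dBm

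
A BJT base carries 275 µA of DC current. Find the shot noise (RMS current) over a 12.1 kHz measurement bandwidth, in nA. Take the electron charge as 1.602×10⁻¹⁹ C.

1.03 nA

I_n = √(2qI·B)
2qI·B = 2 × 1.602×10⁻¹⁹ × 2.75×10⁻⁴ × 1.21×10⁴ = 1.07×10⁻¹⁸ A²
I_n = √(1.07×10⁻¹⁸) = 1.03×10⁻⁹ A = 1.03 nA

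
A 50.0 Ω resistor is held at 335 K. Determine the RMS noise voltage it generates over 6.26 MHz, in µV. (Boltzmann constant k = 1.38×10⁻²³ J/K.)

2.41 µV

V_n = √(4kTRB)
4kTRB = 4 × 1.38×10⁻²³ × 335 × 5.00×10¹ × 6.26×10⁶ = 5.79×10⁻¹² V²
V_n = √(5.79×10⁻¹²) = 2.41×10⁻⁶ V = 2.41 µV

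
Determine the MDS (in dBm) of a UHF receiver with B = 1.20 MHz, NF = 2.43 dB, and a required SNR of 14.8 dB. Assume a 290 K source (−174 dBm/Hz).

Sensitivity = −174 + 10 log₁₀(B) + NF + SNR_min
= −174 + 60.79 + 2.43 + 14.8
= −95.98 dBm → −96.0 dBm

−96.0 dBm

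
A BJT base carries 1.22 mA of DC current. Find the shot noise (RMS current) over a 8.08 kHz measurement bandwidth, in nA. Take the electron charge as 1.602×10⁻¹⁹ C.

1.78 nA

I_n = √(2qI·B)
2qI·B = 2 × 1.602×10⁻¹⁹ × 1.22×10⁻³ × 8.08×10³ = 3.16×10⁻¹⁸ A²
I_n = √(3.16×10⁻¹⁸) = 1.78×10⁻⁹ A = 1.78 nA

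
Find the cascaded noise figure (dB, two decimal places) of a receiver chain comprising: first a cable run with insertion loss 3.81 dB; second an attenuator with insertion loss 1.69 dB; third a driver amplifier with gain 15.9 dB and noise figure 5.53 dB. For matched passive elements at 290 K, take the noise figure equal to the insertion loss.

Convert to linear (a loss of L dB is a gain of −L dB): F_i = 10^(NF_i/10), G_i = 10^(G_i,dB/10)
  Stage 1: F_1 = 10^(3.81/10) = 2.404, G_1 = 10^(−3.81/10) = 0.4159
  Stage 2: F_2 = 10^(1.69/10) = 1.476, G_2 = 10^(−1.69/10) = 0.6776
  Stage 3: F_3 = 10^(5.53/10) = 3.573, G_3 = 10^(15.9/10) = 38.90
Friis cascade:
  F = 2.404 + (1.476 − 1)/0.4159 + (3.573 − 1)/0.2818 = 12.68
NF = 10 log₁₀(12.68) = 11.03 dB

11.03 dB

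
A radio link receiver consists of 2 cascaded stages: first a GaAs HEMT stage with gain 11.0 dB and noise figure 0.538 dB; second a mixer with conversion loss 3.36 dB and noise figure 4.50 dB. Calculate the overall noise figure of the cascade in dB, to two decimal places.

1.06 dB

Convert to linear (a loss of L dB is a gain of −L dB): F_i = 10^(NF_i/10), G_i = 10^(G_i,dB/10)
  Stage 1: F_1 = 10^(0.538/10) = 1.132, G_1 = 10^(11.0/10) = 12.59
  Stage 2: F_2 = 10^(4.50/10) = 2.818, G_2 = 10^(−3.36/10) = 0.4613
Friis cascade:
  F = 1.132 + (2.818 − 1)/12.59 = 1.276
NF = 10 log₁₀(1.276) = 1.06 dB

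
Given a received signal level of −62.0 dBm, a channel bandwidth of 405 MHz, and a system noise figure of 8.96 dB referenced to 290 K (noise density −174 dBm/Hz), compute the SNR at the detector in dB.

17.0 dB

Noise floor: N = −174 + 10 log₁₀(B) + NF
10 log₁₀(4.05×10⁸) = 86.07 dB
N = −174 + 86.07 + 8.96 = −78.97 dBm
SNR = P_sig − N = −62.0 − (−78.97) = 16.97 dB → 17.0 dB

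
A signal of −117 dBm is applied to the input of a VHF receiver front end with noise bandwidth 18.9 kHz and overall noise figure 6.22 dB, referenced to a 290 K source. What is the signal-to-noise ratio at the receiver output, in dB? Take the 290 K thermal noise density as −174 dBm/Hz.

8.0 dB

Noise floor: N = −174 + 10 log₁₀(B) + NF
10 log₁₀(1.89×10⁴) = 42.76 dB
N = −174 + 42.76 + 6.22 = −125.02 dBm
SNR = P_sig − N = −117 − (−125.02) = 8.02 dB → 8.0 dB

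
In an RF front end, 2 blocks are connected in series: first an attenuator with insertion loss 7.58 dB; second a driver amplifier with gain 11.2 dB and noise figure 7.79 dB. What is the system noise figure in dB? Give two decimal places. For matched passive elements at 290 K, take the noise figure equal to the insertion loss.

15.37 dB

Convert to linear (a loss of L dB is a gain of −L dB): F_i = 10^(NF_i/10), G_i = 10^(G_i,dB/10)
  Stage 1: F_1 = 10^(7.58/10) = 5.728, G_1 = 10^(−7.58/10) = 0.1746
  Stage 2: F_2 = 10^(7.79/10) = 6.012, G_2 = 10^(11.2/10) = 13.18
Friis cascade:
  F = 5.728 + (6.012 − 1)/0.1746 = 34.43
NF = 10 log₁₀(34.43) = 15.37 dB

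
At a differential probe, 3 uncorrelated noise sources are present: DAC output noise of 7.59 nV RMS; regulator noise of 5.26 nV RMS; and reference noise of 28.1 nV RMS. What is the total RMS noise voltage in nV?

29.6 nV

Uncorrelated sources add in power (mean-square): V_tot = √(ΣV_i²)
V_tot = √[(7.59×10⁻⁹)² + (5.26×10⁻⁹)² + (2.81×10⁻⁸)²] = 2.96×10⁻⁸ V = 29.6 nV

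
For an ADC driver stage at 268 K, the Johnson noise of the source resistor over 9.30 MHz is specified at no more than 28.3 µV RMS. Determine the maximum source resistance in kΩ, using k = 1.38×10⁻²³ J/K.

5.82 kΩ

Johnson–Nyquist: V_n = √(4kTRB) ⇒ R = V_n² / (4kTB)
4kTB = 4 × 1.38×10⁻²³ × 268 × 9.30×10⁶ = 1.38×10⁻¹³
R = (2.83×10⁻⁵)² / 1.38×10⁻¹³ = 5.82×10³ Ω = 5.82 kΩ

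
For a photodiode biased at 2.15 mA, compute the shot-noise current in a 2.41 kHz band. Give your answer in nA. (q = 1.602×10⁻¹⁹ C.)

I_n = √(2qI·B)
2qI·B = 2 × 1.602×10⁻¹⁹ × 2.15×10⁻³ × 2.41×10³ = 1.66×10⁻¹⁸ A²
I_n = √(1.66×10⁻¹⁸) = 1.29×10⁻⁹ A = 1.29 nA

1.29 nA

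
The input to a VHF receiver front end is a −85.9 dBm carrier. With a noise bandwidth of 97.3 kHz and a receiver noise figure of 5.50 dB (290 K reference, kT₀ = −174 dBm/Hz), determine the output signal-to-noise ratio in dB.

32.7 dB

Noise floor: N = −174 + 10 log₁₀(B) + NF
10 log₁₀(9.73×10⁴) = 49.88 dB
N = −174 + 49.88 + 5.50 = −118.62 dBm
SNR = P_sig − N = −85.9 − (−118.62) = 32.72 dB → 32.7 dB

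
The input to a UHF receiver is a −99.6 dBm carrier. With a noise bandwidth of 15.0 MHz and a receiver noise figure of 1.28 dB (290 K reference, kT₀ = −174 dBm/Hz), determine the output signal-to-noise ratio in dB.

Noise floor: N = −174 + 10 log₁₀(B) + NF
10 log₁₀(1.50×10⁷) = 71.76 dB
N = −174 + 71.76 + 1.28 = −100.96 dBm
SNR = P_sig − N = −99.6 − (−100.96) = 1.36 dB → 1.4 dB

1.4 dB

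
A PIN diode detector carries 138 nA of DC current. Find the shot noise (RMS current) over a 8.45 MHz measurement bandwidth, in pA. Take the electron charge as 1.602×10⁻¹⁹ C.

I_n = √(2qI·B)
2qI·B = 2 × 1.602×10⁻¹⁹ × 1.38×10⁻⁷ × 8.45×10⁶ = 3.74×10⁻¹⁹ A²
I_n = √(3.74×10⁻¹⁹) = 6.11×10⁻¹⁰ A = 611 pA

611 pA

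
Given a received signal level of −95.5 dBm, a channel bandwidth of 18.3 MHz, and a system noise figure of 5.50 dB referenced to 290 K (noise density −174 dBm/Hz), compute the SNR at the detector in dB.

0.4 dB

Noise floor: N = −174 + 10 log₁₀(B) + NF
10 log₁₀(1.83×10⁷) = 72.62 dB
N = −174 + 72.62 + 5.50 = −95.88 dBm
SNR = P_sig − N = −95.5 − (−95.88) = 0.38 dB → 0.4 dB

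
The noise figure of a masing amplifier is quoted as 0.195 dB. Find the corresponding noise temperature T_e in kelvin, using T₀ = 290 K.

F = 10^(0.195/10) = 1.04592
T_e = (F − 1)·T₀ = (1.04592 − 1) × 290 = 13.3 K

13.3 K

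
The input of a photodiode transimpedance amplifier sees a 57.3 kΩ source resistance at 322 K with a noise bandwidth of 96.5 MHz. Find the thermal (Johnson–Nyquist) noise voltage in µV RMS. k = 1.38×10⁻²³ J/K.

314 µV

V_n = √(4kTRB)
4kTRB = 4 × 1.38×10⁻²³ × 322 × 5.73×10⁴ × 9.65×10⁷ = 9.83×10⁻⁸ V²
V_n = √(9.83×10⁻⁸) = 3.14×10⁻⁴ V = 314 µV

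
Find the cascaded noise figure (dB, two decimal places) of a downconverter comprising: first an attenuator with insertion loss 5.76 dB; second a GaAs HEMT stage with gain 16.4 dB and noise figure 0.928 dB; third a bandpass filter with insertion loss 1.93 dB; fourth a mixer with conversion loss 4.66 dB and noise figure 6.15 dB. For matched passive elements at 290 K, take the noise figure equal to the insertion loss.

Convert to linear (a loss of L dB is a gain of −L dB): F_i = 10^(NF_i/10), G_i = 10^(G_i,dB/10)
  Stage 1: F_1 = 10^(5.76/10) = 3.767, G_1 = 10^(−5.76/10) = 0.2655
  Stage 2: F_2 = 10^(0.928/10) = 1.238, G_2 = 10^(16.4/10) = 43.65
  Stage 3: F_3 = 10^(1.93/10) = 1.560, G_3 = 10^(−1.93/10) = 0.6412
  Stage 4: F_4 = 10^(6.15/10) = 4.121, G_4 = 10^(−4.66/10) = 0.3420
Friis cascade:
  F = 3.767 + (1.238 − 1)/0.2655 + (1.560 − 1)/11.59 + (4.121 − 1)/7.430 = 5.133
NF = 10 log₁₀(5.133) = 7.10 dB

7.10 dB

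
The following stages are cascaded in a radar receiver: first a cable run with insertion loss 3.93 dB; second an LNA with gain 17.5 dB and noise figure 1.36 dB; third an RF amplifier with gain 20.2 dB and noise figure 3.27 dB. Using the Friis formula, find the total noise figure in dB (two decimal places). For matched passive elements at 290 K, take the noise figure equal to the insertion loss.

Convert to linear (a loss of L dB is a gain of −L dB): F_i = 10^(NF_i/10), G_i = 10^(G_i,dB/10)
  Stage 1: F_1 = 10^(3.93/10) = 2.472, G_1 = 10^(−3.93/10) = 0.4046
  Stage 2: F_2 = 10^(1.36/10) = 1.368, G_2 = 10^(17.5/10) = 56.23
  Stage 3: F_3 = 10^(3.27/10) = 2.123, G_3 = 10^(20.2/10) = 104.7
Friis cascade:
  F = 2.472 + (1.368 − 1)/0.4046 + (2.123 − 1)/22.75 = 3.430
NF = 10 log₁₀(3.430) = 5.35 dB

5.35 dB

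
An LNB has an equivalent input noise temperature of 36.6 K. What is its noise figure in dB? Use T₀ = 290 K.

0.516 dB

F = 1 + T_e/T₀ = 1 + 36.6/290 = 1.12621
NF = 10 log₁₀(1.12621) = 0.516 dB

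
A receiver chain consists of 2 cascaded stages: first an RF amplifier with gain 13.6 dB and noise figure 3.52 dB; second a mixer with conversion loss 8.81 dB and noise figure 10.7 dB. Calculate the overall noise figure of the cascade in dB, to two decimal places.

4.34 dB

Convert to linear (a loss of L dB is a gain of −L dB): F_i = 10^(NF_i/10), G_i = 10^(G_i,dB/10)
  Stage 1: F_1 = 10^(3.52/10) = 2.249, G_1 = 10^(13.6/10) = 22.91
  Stage 2: F_2 = 10^(10.7/10) = 11.75, G_2 = 10^(−8.81/10) = 0.1315
Friis cascade:
  F = 2.249 + (11.75 − 1)/22.91 = 2.718
NF = 10 log₁₀(2.718) = 4.34 dB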